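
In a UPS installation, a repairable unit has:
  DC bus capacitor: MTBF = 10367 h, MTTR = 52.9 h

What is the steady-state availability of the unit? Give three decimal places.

0.995

A(DC bus capacitor) = MTBF/(MTBF+MTTR) = 10367/(10367+52.9) = 0.995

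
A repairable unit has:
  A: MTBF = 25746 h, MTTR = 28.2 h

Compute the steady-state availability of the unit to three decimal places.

A(A) = MTBF/(MTBF+MTTR) = 25746/(25746+28.2) = 0.999

0.999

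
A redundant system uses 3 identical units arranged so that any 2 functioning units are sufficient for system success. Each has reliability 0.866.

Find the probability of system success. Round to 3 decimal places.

R = Σ_{i=2}^{3} C(3,i) p^i (1−p)^{3−i} with p = 0.866
C(3,2)·0.866^2·0.134^1 = 0.30148
C(3,3)·0.866^3·0.134^0 = 0.64946
Sum = 0.951

0.951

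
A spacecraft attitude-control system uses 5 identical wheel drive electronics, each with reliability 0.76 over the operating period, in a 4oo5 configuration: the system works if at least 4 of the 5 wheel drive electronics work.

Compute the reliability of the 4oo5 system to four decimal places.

R = Σ_{i=4}^{5} C(5,i) p^i (1−p)^{5−i} with p = 0.76
C(5,4)·0.76^4·0.24^1 = 0.400346
C(5,5)·0.76^5·0.24^0 = 0.253553
Sum = 0.6539

0.6539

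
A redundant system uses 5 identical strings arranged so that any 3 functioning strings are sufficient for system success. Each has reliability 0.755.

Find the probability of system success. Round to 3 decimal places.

R = Σ_{i=3}^{5} C(5,i) p^i (1−p)^{5−i} with p = 0.755
C(5,3)·0.755^3·0.245^2 = 0.25833
C(5,4)·0.755^4·0.245^1 = 0.39804
C(5,5)·0.755^5·0.245^0 = 0.24532
Sum = 0.902

0.902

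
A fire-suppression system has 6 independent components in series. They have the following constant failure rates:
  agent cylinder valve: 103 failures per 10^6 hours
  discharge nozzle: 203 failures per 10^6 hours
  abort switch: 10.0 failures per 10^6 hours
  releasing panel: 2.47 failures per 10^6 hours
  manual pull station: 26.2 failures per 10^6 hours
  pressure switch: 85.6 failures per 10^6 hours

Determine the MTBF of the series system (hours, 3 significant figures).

Series of exponential components: λ_sys = Σ λ_i
λ_sys = 0.000103 + 0.000203 + 0.0000100 + 0.00000247 + 0.0000262 + 0.0000856 = 4.3027e-04 /h
MTBF = 1 / λ_sys = 2320 h

2320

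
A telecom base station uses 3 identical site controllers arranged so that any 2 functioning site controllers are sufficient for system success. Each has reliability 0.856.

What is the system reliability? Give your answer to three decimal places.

0.944

R = Σ_{i=2}^{3} C(3,i) p^i (1−p)^{3−i} with p = 0.856
C(3,2)·0.856^2·0.144^1 = 0.31654
C(3,3)·0.856^3·0.144^0 = 0.62722
Sum = 0.944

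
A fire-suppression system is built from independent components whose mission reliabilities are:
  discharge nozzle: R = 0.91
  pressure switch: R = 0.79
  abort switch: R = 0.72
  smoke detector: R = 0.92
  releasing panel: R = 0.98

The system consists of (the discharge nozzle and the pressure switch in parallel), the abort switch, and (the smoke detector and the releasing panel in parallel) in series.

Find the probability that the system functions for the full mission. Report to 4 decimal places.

0.7053

Parallel (discharge nozzle and pressure switch): 1 − (1 − 0.910000)(1 − 0.790000) = 0.981100
Parallel (smoke detector and releasing panel): 1 − (1 − 0.920000)(1 − 0.980000) = 0.998400
Series ([0.981100], abort switch, and [0.998400]): 0.981100 × 0.720000 × 0.998400 = 0.7053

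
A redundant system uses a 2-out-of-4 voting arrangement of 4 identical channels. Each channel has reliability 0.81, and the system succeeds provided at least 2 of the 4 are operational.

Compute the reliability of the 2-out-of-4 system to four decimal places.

R = Σ_{i=2}^{4} C(4,i) p^i (1−p)^{4−i} with p = 0.81
C(4,2)·0.81^2·0.19^2 = 0.142111
C(4,3)·0.81^3·0.19^1 = 0.403895
C(4,4)·0.81^4·0.19^0 = 0.430467
Sum = 0.9765

0.9765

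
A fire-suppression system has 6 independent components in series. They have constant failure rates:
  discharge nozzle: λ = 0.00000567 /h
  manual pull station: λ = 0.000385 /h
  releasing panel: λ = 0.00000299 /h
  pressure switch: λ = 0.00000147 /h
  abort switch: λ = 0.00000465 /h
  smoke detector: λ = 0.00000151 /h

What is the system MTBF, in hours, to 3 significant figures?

Series of exponential components: λ_sys = Σ λ_i
λ_sys = 0.00000567 + 0.000385 + 0.00000299 + 0.00000147 + 0.00000465 + 0.00000151 = 4.0129e-04 /h
MTBF = 1 / λ_sys = 2490 h

2490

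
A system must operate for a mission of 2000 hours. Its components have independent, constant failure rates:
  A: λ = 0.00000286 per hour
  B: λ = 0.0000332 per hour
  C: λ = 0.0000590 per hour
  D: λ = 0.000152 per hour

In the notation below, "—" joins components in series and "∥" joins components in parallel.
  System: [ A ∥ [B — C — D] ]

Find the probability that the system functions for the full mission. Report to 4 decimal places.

R(A) = exp(−0.00000286 × 2000) = 0.994296
R(B) = exp(−0.0000332 × 2000) = 0.935756
R(C) = exp(−0.0000590 × 2000) = 0.888696
R(D) = exp(−0.000152 × 2000) = 0.737861
Series (B, C, and D): 0.935756 × 0.888696 × 0.737861 = 0.613607
Parallel (A and [0.613607]): 1 − (1 − 0.994296)(1 − 0.613607) = 0.9978

0.9978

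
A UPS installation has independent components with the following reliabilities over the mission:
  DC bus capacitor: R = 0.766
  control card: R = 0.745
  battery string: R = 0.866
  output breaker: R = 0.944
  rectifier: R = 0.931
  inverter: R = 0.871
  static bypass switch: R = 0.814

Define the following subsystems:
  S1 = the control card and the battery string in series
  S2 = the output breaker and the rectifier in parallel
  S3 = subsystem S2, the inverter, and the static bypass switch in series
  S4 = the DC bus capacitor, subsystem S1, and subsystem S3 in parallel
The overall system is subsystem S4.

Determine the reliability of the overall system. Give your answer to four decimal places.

Series (control card and battery string): 0.745000 × 0.866000 = 0.645170
Parallel (output breaker and rectifier): 1 − (1 − 0.944000)(1 − 0.931000) = 0.996136
Series ([0.996136], inverter, and static bypass switch): 0.996136 × 0.871000 × 0.814000 = 0.706254
Parallel (DC bus capacitor, [0.645170], and [0.706254]): 1 − (1 − 0.766000)(1 − 0.645170)(1 − 0.706254) = 0.9756

0.9756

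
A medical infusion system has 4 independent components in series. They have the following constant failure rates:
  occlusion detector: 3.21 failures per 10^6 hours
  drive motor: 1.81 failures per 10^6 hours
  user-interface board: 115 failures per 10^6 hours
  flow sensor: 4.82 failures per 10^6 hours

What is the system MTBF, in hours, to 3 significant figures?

8010

Series of exponential components: λ_sys = Σ λ_i
λ_sys = 0.00000321 + 0.00000181 + 0.000115 + 0.00000482 = 1.2484e-04 /h
MTBF = 1 / λ_sys = 8010 h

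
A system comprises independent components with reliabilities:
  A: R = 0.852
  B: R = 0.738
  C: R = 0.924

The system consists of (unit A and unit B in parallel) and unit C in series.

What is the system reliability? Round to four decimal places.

0.8882

Parallel (A and B): 1 − (1 − 0.852000)(1 − 0.738000) = 0.961224
Series ([0.961224] and C): 0.961224 × 0.924000 = 0.8882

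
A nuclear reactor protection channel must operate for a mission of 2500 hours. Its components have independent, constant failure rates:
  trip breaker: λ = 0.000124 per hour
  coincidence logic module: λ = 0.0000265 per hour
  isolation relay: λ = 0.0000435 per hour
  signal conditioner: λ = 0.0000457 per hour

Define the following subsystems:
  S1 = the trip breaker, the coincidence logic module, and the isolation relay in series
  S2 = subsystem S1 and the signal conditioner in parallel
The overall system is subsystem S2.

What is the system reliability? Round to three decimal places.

0.959

R(trip breaker) = exp(−0.000124 × 2500) = 0.73345
R(coincidence logic module) = exp(−0.0000265 × 2500) = 0.93590
R(isolation relay) = exp(−0.0000435 × 2500) = 0.89695
R(signal conditioner) = exp(−0.0000457 × 2500) = 0.89203
Series (trip breaker, coincidence logic module, and isolation relay): 0.73345 × 0.93590 × 0.89695 = 0.61570
Parallel ([0.61570] and signal conditioner): 1 − (1 − 0.61570)(1 − 0.89203) = 0.959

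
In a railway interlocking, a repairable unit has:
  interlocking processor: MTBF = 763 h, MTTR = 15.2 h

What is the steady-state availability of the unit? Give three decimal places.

A(interlocking processor) = MTBF/(MTBF+MTTR) = 763/(763+15.2) = 0.980

0.980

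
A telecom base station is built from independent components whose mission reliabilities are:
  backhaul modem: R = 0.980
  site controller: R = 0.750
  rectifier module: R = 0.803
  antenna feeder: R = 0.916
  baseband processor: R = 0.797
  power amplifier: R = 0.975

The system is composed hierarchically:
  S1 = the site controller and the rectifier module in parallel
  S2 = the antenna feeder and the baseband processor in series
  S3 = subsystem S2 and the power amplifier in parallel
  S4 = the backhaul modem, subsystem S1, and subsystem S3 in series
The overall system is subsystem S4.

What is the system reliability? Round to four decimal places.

0.9254

Parallel (site controller and rectifier module): 1 − (1 − 0.750000)(1 − 0.803000) = 0.950750
Series (antenna feeder and baseband processor): 0.916000 × 0.797000 = 0.730052
Parallel ([0.730052] and power amplifier): 1 − (1 − 0.730052)(1 − 0.975000) = 0.993251
Series (backhaul modem, [0.950750], and [0.993251]): 0.980000 × 0.950750 × 0.993251 = 0.9254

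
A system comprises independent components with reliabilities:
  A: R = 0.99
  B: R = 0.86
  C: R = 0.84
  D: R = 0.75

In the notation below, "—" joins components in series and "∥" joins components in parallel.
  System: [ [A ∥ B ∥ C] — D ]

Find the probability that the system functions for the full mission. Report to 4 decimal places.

Parallel (A, B, and C): 1 − (1 − 0.990000)(1 − 0.860000)(1 − 0.840000) = 0.999776
Series ([0.999776] and D): 0.999776 × 0.750000 = 0.7498

0.7498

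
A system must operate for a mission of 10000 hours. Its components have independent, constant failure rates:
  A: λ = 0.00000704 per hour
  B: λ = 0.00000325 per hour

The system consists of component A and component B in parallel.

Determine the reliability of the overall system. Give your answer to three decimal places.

R(A) = exp(−0.00000704 × 10000) = 0.93202
R(B) = exp(−0.00000325 × 10000) = 0.96802
Parallel (A and B): 1 − (1 − 0.93202)(1 − 0.96802) = 0.998

0.998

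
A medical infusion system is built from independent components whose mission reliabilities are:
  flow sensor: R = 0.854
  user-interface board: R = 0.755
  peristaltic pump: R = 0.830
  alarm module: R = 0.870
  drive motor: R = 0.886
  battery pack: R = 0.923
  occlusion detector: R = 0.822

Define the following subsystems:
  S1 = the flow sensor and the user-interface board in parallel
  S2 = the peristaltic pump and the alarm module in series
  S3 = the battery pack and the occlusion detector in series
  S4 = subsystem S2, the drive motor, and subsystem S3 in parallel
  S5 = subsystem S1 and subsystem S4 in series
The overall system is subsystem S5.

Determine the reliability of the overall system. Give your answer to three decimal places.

Parallel (flow sensor and user-interface board): 1 − (1 − 0.85400)(1 − 0.75500) = 0.96423
Series (peristaltic pump and alarm module): 0.83000 × 0.87000 = 0.72210
Series (battery pack and occlusion detector): 0.92300 × 0.82200 = 0.75871
Parallel ([0.72210], drive motor, and [0.75871]): 1 − (1 − 0.72210)(1 − 0.88600)(1 − 0.75871) = 0.99236
Series ([0.96423] and [0.99236]): 0.96423 × 0.99236 = 0.957

0.957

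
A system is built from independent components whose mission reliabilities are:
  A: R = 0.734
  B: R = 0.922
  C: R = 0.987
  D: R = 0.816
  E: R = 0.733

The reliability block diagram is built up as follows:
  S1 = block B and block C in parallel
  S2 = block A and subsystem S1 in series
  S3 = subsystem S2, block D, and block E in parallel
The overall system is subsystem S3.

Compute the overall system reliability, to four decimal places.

Parallel (B and C): 1 − (1 − 0.922000)(1 − 0.987000) = 0.998986
Series (A and [0.998986]): 0.734000 × 0.998986 = 0.733256
Parallel ([0.733256], D, and E): 1 − (1 − 0.733256)(1 − 0.816000)(1 − 0.733000) = 0.9869

0.9869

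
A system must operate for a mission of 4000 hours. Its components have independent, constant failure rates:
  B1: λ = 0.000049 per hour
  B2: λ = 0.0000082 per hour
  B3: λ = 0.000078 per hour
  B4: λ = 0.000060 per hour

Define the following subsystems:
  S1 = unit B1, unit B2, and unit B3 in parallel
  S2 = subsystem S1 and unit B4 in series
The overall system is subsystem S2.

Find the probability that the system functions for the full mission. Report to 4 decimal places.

R(B1) = exp(−0.000049 × 4000) = 0.822012
R(B2) = exp(−0.0000082 × 4000) = 0.967732
R(B3) = exp(−0.000078 × 4000) = 0.731982
R(B4) = exp(−0.000060 × 4000) = 0.786628
Parallel (B1, B2, and B3): 1 − (1 − 0.822012)(1 − 0.967732)(1 − 0.731982) = 0.998461
Series ([0.998461] and B4): 0.998461 × 0.786628 = 0.7854

0.7854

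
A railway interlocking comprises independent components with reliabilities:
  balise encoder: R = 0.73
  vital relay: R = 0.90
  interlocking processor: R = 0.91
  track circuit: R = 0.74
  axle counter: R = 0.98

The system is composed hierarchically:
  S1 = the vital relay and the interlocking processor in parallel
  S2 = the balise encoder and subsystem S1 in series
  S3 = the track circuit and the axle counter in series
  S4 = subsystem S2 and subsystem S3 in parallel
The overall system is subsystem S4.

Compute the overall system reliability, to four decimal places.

Parallel (vital relay and interlocking processor): 1 − (1 − 0.900000)(1 − 0.910000) = 0.991000
Series (balise encoder and [0.991000]): 0.730000 × 0.991000 = 0.723430
Series (track circuit and axle counter): 0.740000 × 0.980000 = 0.725200
Parallel ([0.723430] and [0.725200]): 1 − (1 − 0.723430)(1 − 0.725200) = 0.9240

0.9240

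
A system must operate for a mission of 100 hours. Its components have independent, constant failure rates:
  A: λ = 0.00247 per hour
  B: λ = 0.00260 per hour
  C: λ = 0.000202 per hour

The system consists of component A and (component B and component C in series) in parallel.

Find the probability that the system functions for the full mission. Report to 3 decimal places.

0.947

R(A) = exp(−0.00247 × 100) = 0.78114
R(B) = exp(−0.00260 × 100) = 0.77105
R(C) = exp(−0.000202 × 100) = 0.98000
Series (B and C): 0.77105 × 0.98000 = 0.75563
Parallel (A and [0.75563]): 1 − (1 − 0.78114)(1 − 0.75563) = 0.947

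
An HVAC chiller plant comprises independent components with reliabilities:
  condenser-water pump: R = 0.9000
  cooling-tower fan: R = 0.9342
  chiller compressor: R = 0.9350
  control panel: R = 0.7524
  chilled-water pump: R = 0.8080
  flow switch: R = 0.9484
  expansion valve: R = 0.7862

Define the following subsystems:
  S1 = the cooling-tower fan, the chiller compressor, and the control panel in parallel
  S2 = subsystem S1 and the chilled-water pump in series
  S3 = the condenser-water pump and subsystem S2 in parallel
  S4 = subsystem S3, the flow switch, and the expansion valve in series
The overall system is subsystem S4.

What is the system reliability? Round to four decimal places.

0.7313

Parallel (cooling-tower fan, chiller compressor, and control panel): 1 − (1 − 0.934200)(1 − 0.935000)(1 − 0.752400) = 0.998941
Series ([0.998941] and chilled-water pump): 0.998941 × 0.808000 = 0.807144
Parallel (condenser-water pump and [0.807144]): 1 − (1 − 0.900000)(1 − 0.807144) = 0.980714
Series ([0.980714], flow switch, and expansion valve): 0.980714 × 0.948400 × 0.786200 = 0.7313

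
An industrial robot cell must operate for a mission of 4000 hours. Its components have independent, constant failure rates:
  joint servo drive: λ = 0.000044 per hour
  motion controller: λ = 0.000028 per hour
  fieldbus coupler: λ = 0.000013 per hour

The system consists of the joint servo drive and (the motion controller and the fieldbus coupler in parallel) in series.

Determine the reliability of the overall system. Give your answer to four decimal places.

0.8341

R(joint servo drive) = exp(−0.000044 × 4000) = 0.838618
R(motion controller) = exp(−0.000028 × 4000) = 0.894044
R(fieldbus coupler) = exp(−0.000013 × 4000) = 0.949329
Parallel (motion controller and fieldbus coupler): 1 − (1 − 0.894044)(1 − 0.949329) = 0.994631
Series (joint servo drive and [0.994631]): 0.838618 × 0.994631 = 0.8341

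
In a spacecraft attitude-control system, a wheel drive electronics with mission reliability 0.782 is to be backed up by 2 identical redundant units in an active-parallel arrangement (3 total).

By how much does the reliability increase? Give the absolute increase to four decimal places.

0.2076

R_before = 0.782
R_after = 1 − (1 − 0.782)^3 = 0.9896
ΔR = 0.9896 − 0.782 = 0.2076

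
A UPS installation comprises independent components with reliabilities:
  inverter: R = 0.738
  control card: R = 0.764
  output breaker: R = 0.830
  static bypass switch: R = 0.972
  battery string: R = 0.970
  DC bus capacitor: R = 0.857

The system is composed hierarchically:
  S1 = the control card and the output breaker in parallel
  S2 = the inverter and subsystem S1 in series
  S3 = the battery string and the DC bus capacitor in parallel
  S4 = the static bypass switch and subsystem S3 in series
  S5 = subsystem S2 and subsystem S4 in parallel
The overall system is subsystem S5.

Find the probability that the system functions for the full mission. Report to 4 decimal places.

Parallel (control card and output breaker): 1 − (1 − 0.764000)(1 − 0.830000) = 0.959880
Series (inverter and [0.959880]): 0.738000 × 0.959880 = 0.708391
Parallel (battery string and DC bus capacitor): 1 − (1 − 0.970000)(1 − 0.857000) = 0.995710
Series (static bypass switch and [0.995710]): 0.972000 × 0.995710 = 0.967830
Parallel ([0.708391] and [0.967830]): 1 − (1 − 0.708391)(1 − 0.967830) = 0.9906

0.9906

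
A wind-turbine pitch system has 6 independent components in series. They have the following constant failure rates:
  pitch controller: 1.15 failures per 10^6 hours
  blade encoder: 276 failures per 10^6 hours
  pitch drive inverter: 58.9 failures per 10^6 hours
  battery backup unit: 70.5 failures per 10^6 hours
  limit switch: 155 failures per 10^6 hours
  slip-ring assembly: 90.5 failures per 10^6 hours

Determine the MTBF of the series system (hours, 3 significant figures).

1530

Series of exponential components: λ_sys = Σ λ_i
λ_sys = 0.00000115 + 0.000276 + 0.0000589 + 0.0000705 + 0.000155 + 0.0000905 = 6.5205e-04 /h
MTBF = 1 / λ_sys = 1530 h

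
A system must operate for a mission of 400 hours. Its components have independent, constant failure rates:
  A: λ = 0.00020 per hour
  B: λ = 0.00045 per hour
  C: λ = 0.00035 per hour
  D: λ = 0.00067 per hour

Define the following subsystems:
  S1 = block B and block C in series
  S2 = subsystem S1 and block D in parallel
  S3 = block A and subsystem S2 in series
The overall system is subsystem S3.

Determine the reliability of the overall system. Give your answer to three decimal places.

R(A) = exp(−0.00020 × 400) = 0.92312
R(B) = exp(−0.00045 × 400) = 0.83527
R(C) = exp(−0.00035 × 400) = 0.86936
R(D) = exp(−0.00067 × 400) = 0.76491
Series (B and C): 0.83527 × 0.86936 = 0.72615
Parallel ([0.72615] and D): 1 − (1 − 0.72615)(1 − 0.76491) = 0.93562
Series (A and [0.93562]): 0.92312 × 0.93562 = 0.864

0.864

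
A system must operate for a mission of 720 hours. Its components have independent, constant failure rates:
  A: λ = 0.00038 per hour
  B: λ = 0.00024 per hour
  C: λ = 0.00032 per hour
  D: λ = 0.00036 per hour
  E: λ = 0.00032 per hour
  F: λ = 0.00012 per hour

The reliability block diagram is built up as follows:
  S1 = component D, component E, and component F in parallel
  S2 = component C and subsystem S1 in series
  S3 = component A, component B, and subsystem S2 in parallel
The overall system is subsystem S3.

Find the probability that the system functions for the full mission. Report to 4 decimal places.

0.9921

R(A) = exp(−0.00038 × 720) = 0.760636
R(B) = exp(−0.00024 × 720) = 0.841306
R(C) = exp(−0.00032 × 720) = 0.794216
R(D) = exp(−0.00036 × 720) = 0.771669
R(E) = exp(−0.00032 × 720) = 0.794216
R(F) = exp(−0.00012 × 720) = 0.917227
Parallel (D, E, and F): 1 − (1 − 0.771669)(1 − 0.794216)(1 − 0.917227) = 0.996111
Series (C and [0.996111]): 0.794216 × 0.996111 = 0.791127
Parallel (A, B, and [0.791127]): 1 − (1 − 0.760636)(1 − 0.841306)(1 − 0.791127) = 0.9921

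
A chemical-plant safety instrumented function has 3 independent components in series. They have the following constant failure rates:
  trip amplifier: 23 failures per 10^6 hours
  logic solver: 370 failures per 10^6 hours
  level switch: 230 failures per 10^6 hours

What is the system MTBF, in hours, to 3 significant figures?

1610

Series of exponential components: λ_sys = Σ λ_i
λ_sys = 0.000023 + 0.00037 + 0.00023 = 6.2300e-04 /h
MTBF = 1 / λ_sys = 1610 h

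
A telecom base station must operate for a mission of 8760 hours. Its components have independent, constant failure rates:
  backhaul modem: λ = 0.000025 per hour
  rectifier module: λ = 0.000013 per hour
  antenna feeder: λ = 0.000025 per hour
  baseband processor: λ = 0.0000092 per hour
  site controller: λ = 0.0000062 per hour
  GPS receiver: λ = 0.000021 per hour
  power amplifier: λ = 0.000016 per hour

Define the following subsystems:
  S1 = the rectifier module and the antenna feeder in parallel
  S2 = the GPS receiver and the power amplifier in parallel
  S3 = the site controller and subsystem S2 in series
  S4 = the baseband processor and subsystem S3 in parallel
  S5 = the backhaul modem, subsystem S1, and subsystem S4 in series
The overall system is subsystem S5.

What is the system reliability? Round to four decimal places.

0.7818

R(backhaul modem) = exp(−0.000025 × 8760) = 0.803322
R(rectifier module) = exp(−0.000013 × 8760) = 0.892365
R(antenna feeder) = exp(−0.000025 × 8760) = 0.803322
R(baseband processor) = exp(−0.0000092 × 8760) = 0.922570
R(site controller) = exp(−0.0000062 × 8760) = 0.947137
R(GPS receiver) = exp(−0.000021 × 8760) = 0.831969
R(power amplifier) = exp(−0.000016 × 8760) = 0.869219
Parallel (rectifier module and antenna feeder): 1 − (1 − 0.892365)(1 − 0.803322) = 0.978831
Parallel (GPS receiver and power amplifier): 1 − (1 − 0.831969)(1 − 0.869219) = 0.978025
Series (site controller and [0.978025]): 0.947137 × 0.978025 = 0.926324
Parallel (baseband processor and [0.926324]): 1 − (1 − 0.922570)(1 − 0.926324) = 0.994295
Series (backhaul modem, [0.978831], and [0.994295]): 0.803322 × 0.978831 × 0.994295 = 0.7818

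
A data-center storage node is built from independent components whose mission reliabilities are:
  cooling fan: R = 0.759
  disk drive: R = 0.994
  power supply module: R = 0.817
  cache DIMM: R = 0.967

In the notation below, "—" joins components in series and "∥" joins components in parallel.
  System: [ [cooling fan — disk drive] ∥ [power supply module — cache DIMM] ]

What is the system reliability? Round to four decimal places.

Series (cooling fan and disk drive): 0.759000 × 0.994000 = 0.754446
Series (power supply module and cache DIMM): 0.817000 × 0.967000 = 0.790039
Parallel ([0.754446] and [0.790039]): 1 − (1 − 0.754446)(1 − 0.790039) = 0.9484

0.9484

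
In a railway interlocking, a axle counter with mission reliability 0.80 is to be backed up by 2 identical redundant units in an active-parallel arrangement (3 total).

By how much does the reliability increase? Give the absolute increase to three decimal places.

R_before = 0.80
R_after = 1 − (1 − 0.80)^3 = 0.992
ΔR = 0.992 − 0.80 = 0.192

0.192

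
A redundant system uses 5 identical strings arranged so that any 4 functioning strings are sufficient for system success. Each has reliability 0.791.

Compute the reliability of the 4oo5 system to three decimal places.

0.719

R = Σ_{i=4}^{5} C(5,i) p^i (1−p)^{5−i} with p = 0.791
C(5,4)·0.791^4·0.209^1 = 0.40909
C(5,5)·0.791^5·0.209^0 = 0.30966
Sum = 0.719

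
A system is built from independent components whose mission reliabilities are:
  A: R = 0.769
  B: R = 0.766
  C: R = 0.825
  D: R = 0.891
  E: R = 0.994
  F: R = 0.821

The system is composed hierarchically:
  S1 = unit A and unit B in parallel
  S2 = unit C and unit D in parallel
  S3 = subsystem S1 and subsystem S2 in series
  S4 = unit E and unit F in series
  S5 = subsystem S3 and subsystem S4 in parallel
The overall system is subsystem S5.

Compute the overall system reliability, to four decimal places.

Parallel (A and B): 1 − (1 − 0.769000)(1 − 0.766000) = 0.945946
Parallel (C and D): 1 − (1 − 0.825000)(1 − 0.891000) = 0.980925
Series ([0.945946] and [0.980925]): 0.945946 × 0.980925 = 0.927902
Series (E and F): 0.994000 × 0.821000 = 0.816074
Parallel ([0.927902] and [0.816074]): 1 − (1 − 0.927902)(1 − 0.816074) = 0.9867

0.9867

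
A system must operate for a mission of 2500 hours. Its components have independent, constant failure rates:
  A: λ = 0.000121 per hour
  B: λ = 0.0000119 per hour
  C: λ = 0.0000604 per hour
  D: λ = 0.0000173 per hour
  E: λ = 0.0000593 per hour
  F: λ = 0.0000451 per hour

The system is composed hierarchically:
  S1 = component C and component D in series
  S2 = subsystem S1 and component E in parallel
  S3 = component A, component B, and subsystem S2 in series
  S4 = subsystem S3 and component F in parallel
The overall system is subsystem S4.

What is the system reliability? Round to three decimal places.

0.968

R(A) = exp(−0.000121 × 2500) = 0.73897
R(B) = exp(−0.0000119 × 2500) = 0.97069
R(C) = exp(−0.0000604 × 2500) = 0.85985
R(D) = exp(−0.0000173 × 2500) = 0.95767
R(E) = exp(−0.0000593 × 2500) = 0.86222
R(F) = exp(−0.0000451 × 2500) = 0.89337
Series (C and D): 0.85985 × 0.95767 = 0.82345
Parallel ([0.82345] and E): 1 − (1 − 0.82345)(1 − 0.86222) = 0.97567
Series (A, B, and [0.97567]): 0.73897 × 0.97069 × 0.97567 = 0.69986
Parallel ([0.69986] and F): 1 − (1 − 0.69986)(1 − 0.89337) = 0.968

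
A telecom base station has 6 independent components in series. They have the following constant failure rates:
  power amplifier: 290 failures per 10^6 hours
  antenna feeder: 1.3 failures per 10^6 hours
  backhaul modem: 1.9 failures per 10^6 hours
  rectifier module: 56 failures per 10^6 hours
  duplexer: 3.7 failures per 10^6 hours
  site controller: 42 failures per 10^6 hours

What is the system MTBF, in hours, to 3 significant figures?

Series of exponential components: λ_sys = Σ λ_i
λ_sys = 0.00029 + 0.0000013 + 0.0000019 + 0.000056 + 0.0000037 + 0.000042 = 3.9490e-04 /h
MTBF = 1 / λ_sys = 2530 h

2530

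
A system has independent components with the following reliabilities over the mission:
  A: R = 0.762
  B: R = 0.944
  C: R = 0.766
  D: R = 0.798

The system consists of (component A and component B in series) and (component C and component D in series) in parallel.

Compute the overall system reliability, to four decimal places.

0.8909

Series (A and B): 0.762000 × 0.944000 = 0.719328
Series (C and D): 0.766000 × 0.798000 = 0.611268
Parallel ([0.719328] and [0.611268]): 1 − (1 − 0.719328)(1 − 0.611268) = 0.8909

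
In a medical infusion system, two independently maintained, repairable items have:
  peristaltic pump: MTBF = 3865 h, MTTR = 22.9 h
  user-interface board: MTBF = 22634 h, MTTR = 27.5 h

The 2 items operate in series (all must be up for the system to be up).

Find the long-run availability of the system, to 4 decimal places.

A(peristaltic pump) = MTBF/(MTBF+MTTR) = 3865/(3865+22.9) = 0.994110
A(user-interface board) = MTBF/(MTBF+MTTR) = 22634/(22634+27.5) = 0.998786
Series availability: 0.994110 × 0.998786 = 0.9929

0.9929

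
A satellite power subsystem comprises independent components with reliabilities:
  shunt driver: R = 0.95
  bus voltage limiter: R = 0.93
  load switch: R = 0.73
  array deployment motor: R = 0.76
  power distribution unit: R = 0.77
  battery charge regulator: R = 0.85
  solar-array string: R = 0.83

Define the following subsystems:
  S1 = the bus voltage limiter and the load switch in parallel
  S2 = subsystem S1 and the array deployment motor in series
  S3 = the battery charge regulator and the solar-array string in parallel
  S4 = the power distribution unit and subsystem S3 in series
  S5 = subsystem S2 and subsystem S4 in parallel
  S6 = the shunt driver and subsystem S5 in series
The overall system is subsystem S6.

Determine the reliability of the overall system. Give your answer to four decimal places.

Parallel (bus voltage limiter and load switch): 1 − (1 − 0.930000)(1 − 0.730000) = 0.981100
Series ([0.981100] and array deployment motor): 0.981100 × 0.760000 = 0.745636
Parallel (battery charge regulator and solar-array string): 1 − (1 − 0.850000)(1 − 0.830000) = 0.974500
Series (power distribution unit and [0.974500]): 0.770000 × 0.974500 = 0.750365
Parallel ([0.745636] and [0.750365]): 1 − (1 − 0.745636)(1 − 0.750365) = 0.936502
Series (shunt driver and [0.936502]): 0.950000 × 0.936502 = 0.8897

0.8897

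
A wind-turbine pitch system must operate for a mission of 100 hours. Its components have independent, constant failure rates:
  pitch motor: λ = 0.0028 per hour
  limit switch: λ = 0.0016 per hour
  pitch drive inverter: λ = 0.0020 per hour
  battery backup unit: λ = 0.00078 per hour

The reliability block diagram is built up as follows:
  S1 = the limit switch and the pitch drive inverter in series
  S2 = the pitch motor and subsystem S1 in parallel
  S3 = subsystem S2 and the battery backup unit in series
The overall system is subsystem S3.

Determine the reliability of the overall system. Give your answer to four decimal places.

R(pitch motor) = exp(−0.0028 × 100) = 0.755784
R(limit switch) = exp(−0.0016 × 100) = 0.852144
R(pitch drive inverter) = exp(−0.0020 × 100) = 0.818731
R(battery backup unit) = exp(−0.00078 × 100) = 0.924964
Series (limit switch and pitch drive inverter): 0.852144 × 0.818731 = 0.697677
Parallel (pitch motor and [0.697677]): 1 − (1 − 0.755784)(1 − 0.697677) = 0.926168
Series ([0.926168] and battery backup unit): 0.926168 × 0.924964 = 0.8567

0.8567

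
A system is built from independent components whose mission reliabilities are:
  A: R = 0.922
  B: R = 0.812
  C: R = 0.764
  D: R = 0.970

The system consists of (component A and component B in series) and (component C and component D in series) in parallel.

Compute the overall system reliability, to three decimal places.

Series (A and B): 0.92200 × 0.81200 = 0.74866
Series (C and D): 0.76400 × 0.97000 = 0.74108
Parallel ([0.74866] and [0.74108]): 1 − (1 − 0.74866)(1 − 0.74108) = 0.935

0.935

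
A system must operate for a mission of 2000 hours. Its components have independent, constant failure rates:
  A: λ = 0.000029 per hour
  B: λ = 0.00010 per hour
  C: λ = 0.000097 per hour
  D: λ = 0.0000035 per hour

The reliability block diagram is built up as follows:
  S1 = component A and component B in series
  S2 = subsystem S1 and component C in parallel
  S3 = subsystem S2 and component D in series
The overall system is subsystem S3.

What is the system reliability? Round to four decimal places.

0.9532

R(A) = exp(−0.000029 × 2000) = 0.943650
R(B) = exp(−0.00010 × 2000) = 0.818731
R(C) = exp(−0.000097 × 2000) = 0.823658
R(D) = exp(−0.0000035 × 2000) = 0.993024
Series (A and B): 0.943650 × 0.818731 = 0.772596
Parallel ([0.772596] and C): 1 − (1 − 0.772596)(1 − 0.823658) = 0.959899
Series ([0.959899] and D): 0.959899 × 0.993024 = 0.9532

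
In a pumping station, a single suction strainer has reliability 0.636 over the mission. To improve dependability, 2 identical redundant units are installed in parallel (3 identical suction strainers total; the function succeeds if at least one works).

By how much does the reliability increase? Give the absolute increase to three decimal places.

R_before = 0.636
R_after = 1 − (1 − 0.636)^3 = 0.952
ΔR = 0.952 − 0.636 = 0.316

0.316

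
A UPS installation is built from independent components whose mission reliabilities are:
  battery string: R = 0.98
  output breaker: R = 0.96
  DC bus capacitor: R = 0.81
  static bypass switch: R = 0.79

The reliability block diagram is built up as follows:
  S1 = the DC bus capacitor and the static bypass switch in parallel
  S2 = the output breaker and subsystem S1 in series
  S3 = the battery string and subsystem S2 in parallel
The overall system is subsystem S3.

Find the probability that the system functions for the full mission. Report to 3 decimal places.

0.998

Parallel (DC bus capacitor and static bypass switch): 1 − (1 − 0.81000)(1 − 0.79000) = 0.96010
Series (output breaker and [0.96010]): 0.96000 × 0.96010 = 0.92170
Parallel (battery string and [0.92170]): 1 − (1 − 0.98000)(1 − 0.92170) = 0.998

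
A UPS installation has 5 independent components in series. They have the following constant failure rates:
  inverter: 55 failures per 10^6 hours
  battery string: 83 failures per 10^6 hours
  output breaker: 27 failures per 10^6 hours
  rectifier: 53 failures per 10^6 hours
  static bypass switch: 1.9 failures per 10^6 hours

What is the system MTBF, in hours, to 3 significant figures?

Series of exponential components: λ_sys = Σ λ_i
λ_sys = 0.000055 + 0.000083 + 0.000027 + 0.000053 + 0.0000019 = 2.1990e-04 /h
MTBF = 1 / λ_sys = 4550 h

4550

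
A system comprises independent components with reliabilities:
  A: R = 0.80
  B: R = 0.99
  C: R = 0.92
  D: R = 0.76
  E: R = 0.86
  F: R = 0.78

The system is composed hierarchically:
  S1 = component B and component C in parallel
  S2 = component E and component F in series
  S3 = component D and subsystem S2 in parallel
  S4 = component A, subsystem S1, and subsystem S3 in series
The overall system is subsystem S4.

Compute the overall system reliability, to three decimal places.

0.736

Parallel (B and C): 1 − (1 − 0.99000)(1 − 0.92000) = 0.99920
Series (E and F): 0.86000 × 0.78000 = 0.67080
Parallel (D and [0.67080]): 1 − (1 − 0.76000)(1 − 0.67080) = 0.92099
Series (A, [0.99920], and [0.92099]): 0.80000 × 0.99920 × 0.92099 = 0.736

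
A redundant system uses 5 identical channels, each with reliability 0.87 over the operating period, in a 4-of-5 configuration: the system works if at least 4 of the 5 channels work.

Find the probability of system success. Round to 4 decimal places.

0.8708

R = Σ_{i=4}^{5} C(5,i) p^i (1−p)^{5−i} with p = 0.87
C(5,4)·0.87^4·0.13^1 = 0.372383
C(5,5)·0.87^5·0.13^0 = 0.498421
Sum = 0.8708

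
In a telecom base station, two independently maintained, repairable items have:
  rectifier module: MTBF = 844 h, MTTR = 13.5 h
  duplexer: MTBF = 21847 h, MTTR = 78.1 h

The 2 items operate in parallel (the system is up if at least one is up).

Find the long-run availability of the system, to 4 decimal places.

A(rectifier module) = MTBF/(MTBF+MTTR) = 844/(844+13.5) = 0.984257
A(duplexer) = MTBF/(MTBF+MTTR) = 21847/(21847+78.1) = 0.996438
Parallel availability: 1 − (1 − 0.984257)(1 − 0.996438) = 0.9999

0.9999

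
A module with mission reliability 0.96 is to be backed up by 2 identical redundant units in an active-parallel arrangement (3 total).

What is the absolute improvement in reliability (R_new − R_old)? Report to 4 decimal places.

R_before = 0.96
R_after = 1 − (1 − 0.96)^3 = 0.9999
ΔR = 0.9999 − 0.96 = 0.0399

0.0399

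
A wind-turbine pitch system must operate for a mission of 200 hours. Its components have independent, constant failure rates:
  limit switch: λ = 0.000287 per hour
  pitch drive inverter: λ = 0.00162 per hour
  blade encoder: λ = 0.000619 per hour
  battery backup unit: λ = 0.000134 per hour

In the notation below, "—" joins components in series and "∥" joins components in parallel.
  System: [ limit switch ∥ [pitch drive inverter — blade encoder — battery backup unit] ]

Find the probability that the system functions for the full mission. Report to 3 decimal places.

0.979

R(limit switch) = exp(−0.000287 × 200) = 0.94422
R(pitch drive inverter) = exp(−0.00162 × 200) = 0.72325
R(blade encoder) = exp(−0.000619 × 200) = 0.88356
R(battery backup unit) = exp(−0.000134 × 200) = 0.97356
Series (pitch drive inverter, blade encoder, and battery backup unit): 0.72325 × 0.88356 × 0.97356 = 0.62214
Parallel (limit switch and [0.62214]): 1 − (1 − 0.94422)(1 − 0.62214) = 0.979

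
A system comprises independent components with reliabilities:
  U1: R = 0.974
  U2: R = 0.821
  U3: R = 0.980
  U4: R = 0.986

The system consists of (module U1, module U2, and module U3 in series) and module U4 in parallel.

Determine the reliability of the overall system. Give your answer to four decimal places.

0.9970

Series (U1, U2, and U3): 0.974000 × 0.821000 × 0.980000 = 0.783661
Parallel ([0.783661] and U4): 1 − (1 − 0.783661)(1 − 0.986000) = 0.9970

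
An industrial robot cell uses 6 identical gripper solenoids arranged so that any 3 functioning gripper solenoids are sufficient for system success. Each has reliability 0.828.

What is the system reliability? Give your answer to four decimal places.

R = Σ_{i=3}^{6} C(6,i) p^i (1−p)^{6−i} with p = 0.828
C(6,3)·0.828^3·0.172^3 = 0.057771
C(6,4)·0.828^4·0.172^2 = 0.208578
C(6,5)·0.828^5·0.172^1 = 0.401635
C(6,6)·0.828^6·0.172^0 = 0.322242
Sum = 0.9902

0.9902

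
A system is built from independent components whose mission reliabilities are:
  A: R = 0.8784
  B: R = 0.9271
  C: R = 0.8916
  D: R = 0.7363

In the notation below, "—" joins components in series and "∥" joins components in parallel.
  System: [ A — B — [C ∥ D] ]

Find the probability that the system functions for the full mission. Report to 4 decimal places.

Parallel (C and D): 1 − (1 − 0.891600)(1 − 0.736300) = 0.971415
Series (A, B, and [0.971415]): 0.878400 × 0.927100 × 0.971415 = 0.7911

0.7911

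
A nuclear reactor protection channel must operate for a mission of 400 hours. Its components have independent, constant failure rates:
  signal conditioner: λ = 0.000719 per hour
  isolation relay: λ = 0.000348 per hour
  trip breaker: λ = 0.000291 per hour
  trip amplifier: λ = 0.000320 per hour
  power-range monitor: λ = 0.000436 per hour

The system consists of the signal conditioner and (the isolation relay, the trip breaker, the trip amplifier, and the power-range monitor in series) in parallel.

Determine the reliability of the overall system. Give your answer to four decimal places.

R(signal conditioner) = exp(−0.000719 × 400) = 0.750062
R(isolation relay) = exp(−0.000348 × 400) = 0.870054
R(trip breaker) = exp(−0.000291 × 400) = 0.890119
R(trip amplifier) = exp(−0.000320 × 400) = 0.879853
R(power-range monitor) = exp(−0.000436 × 400) = 0.839961
Series (isolation relay, trip breaker, trip amplifier, and power-range monitor): 0.870054 × 0.890119 × 0.879853 × 0.839961 = 0.572352
Parallel (signal conditioner and [0.572352]): 1 − (1 − 0.750062)(1 − 0.572352) = 0.8931

0.8931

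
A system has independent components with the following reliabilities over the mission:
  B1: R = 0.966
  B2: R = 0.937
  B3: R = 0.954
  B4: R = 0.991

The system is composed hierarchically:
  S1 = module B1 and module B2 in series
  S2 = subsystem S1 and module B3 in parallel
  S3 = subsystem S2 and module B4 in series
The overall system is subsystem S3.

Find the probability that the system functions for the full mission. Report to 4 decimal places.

Series (B1 and B2): 0.966000 × 0.937000 = 0.905142
Parallel ([0.905142] and B3): 1 − (1 − 0.905142)(1 − 0.954000) = 0.995637
Series ([0.995637] and B4): 0.995637 × 0.991000 = 0.9867

0.9867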